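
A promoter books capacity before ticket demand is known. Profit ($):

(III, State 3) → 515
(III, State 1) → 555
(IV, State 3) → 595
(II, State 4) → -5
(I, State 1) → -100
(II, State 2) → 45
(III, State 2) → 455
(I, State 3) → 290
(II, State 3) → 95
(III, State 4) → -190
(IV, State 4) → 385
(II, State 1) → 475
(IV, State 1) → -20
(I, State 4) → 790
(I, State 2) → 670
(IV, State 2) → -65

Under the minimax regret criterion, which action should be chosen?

I

Column bests: State 1=555, State 2=670, State 3=595, State 4=790.
I regrets: 655, 0, 305, 0 → max 655
II regrets: 80, 625, 500, 795 → max 795
III regrets: 0, 215, 80, 980 → max 980
IV regrets: 575, 735, 0, 405 → max 735
Smallest max regret = 655 → I.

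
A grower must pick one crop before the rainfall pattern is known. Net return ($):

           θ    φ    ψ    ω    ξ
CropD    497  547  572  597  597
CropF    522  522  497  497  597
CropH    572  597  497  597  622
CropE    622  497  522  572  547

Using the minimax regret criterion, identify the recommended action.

CropH

Column bests: θ=622, φ=597, ψ=572, ω=597, ξ=622.
CropD regrets: 125, 50, 0, 0, 25 → max 125
CropF regrets: 100, 75, 75, 100, 25 → max 100
CropH regrets: 50, 0, 75, 0, 0 → max 75
CropE regrets: 0, 100, 50, 25, 75 → max 100
Smallest max regret = 75 → CropH.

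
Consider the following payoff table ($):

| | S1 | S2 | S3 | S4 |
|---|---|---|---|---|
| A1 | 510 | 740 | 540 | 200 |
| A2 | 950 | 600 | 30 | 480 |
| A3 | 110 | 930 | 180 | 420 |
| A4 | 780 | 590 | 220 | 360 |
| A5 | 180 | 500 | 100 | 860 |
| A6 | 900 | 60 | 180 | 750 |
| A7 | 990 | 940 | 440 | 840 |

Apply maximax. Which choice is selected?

Row maxima: A1=740, A2=950, A3=930, A4=780, A5=860, A6=900, A7=990
Best best-case = 990 → A7.

A7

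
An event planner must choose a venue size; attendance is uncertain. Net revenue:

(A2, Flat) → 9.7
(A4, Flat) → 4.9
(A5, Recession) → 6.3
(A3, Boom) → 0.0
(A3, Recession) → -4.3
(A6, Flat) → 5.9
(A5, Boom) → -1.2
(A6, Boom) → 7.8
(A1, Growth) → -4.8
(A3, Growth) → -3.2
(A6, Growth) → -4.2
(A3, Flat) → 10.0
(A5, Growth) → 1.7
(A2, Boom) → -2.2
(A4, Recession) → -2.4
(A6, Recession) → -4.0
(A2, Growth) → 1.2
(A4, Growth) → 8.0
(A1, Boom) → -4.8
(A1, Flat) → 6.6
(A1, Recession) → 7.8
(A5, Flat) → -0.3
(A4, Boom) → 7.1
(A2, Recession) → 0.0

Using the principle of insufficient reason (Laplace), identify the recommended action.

Row averages: A1=1.2, A2=2.175, A3=0.625, A4=4.4, A5=1.625, A6=1.375
Highest average = 4.4 → A4.

A4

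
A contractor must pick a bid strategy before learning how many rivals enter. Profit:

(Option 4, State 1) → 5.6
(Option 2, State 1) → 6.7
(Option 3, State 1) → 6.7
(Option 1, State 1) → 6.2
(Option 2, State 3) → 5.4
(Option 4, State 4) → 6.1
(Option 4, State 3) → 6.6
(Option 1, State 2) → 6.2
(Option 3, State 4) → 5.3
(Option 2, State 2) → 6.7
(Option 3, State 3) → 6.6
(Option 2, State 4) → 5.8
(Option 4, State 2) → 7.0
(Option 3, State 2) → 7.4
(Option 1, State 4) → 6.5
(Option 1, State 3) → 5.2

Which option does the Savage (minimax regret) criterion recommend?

Option 4

Column bests: State 1=6.7, State 2=7.4, State 3=6.6, State 4=6.5.
Option 1 regrets: 0.5, 1.2, 1.4, 0.0 → max 1.4
Option 2 regrets: 0.0, 0.7, 1.2, 0.7 → max 1.2
Option 3 regrets: 0.0, 0.0, 0.0, 1.2 → max 1.2
Option 4 regrets: 1.1, 0.4, 0.0, 0.4 → max 1.1
Smallest max regret = 1.1 → Option 4.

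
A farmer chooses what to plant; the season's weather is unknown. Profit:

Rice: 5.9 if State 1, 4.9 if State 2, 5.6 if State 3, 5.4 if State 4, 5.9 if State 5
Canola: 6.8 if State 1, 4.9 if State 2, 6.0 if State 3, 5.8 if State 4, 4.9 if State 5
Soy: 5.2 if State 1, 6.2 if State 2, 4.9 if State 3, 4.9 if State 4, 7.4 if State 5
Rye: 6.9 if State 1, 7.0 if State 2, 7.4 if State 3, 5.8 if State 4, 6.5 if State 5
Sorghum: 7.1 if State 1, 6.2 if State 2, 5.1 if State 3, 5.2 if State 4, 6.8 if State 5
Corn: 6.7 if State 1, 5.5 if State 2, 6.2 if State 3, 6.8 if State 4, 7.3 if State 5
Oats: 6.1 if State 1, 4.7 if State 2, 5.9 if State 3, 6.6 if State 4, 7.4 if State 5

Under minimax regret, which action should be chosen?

Rye

Column bests: State 1=7.1, State 2=7.0, State 3=7.4, State 4=6.8, State 5=7.4.
Rice regrets: 1.2, 2.1, 1.8, 1.4, 1.5 → max 2.1
Canola regrets: 0.3, 2.1, 1.4, 1.0, 2.5 → max 2.5
Soy regrets: 1.9, 0.8, 2.5, 1.9, 0.0 → max 2.5
Rye regrets: 0.2, 0.0, 0.0, 1.0, 0.9 → max 1.0
Sorghum regrets: 0.0, 0.8, 2.3, 1.6, 0.6 → max 2.3
Corn regrets: 0.4, 1.5, 1.2, 0.0, 0.1 → max 1.5
Oats regrets: 1.0, 2.3, 1.5, 0.2, 0.0 → max 2.3
Smallest max regret = 1.0 → Rye.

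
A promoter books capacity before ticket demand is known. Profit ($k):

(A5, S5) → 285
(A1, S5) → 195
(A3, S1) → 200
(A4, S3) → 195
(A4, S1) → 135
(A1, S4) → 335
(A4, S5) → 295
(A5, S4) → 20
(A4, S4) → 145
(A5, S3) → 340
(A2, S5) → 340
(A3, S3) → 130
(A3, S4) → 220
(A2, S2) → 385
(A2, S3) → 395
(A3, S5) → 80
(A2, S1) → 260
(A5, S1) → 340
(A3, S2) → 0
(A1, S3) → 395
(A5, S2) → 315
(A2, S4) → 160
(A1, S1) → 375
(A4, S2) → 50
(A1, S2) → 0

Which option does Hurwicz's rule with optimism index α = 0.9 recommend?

A2

A1: 0.9·395 + 0.1·0 = 355.5
A2: 0.9·395 + 0.1·160 = 371.5
A3: 0.9·220 + 0.1·0 = 198
A4: 0.9·295 + 0.1·50 = 270.5
A5: 0.9·340 + 0.1·20 = 308
Highest Hurwicz score = 371.5 → A2.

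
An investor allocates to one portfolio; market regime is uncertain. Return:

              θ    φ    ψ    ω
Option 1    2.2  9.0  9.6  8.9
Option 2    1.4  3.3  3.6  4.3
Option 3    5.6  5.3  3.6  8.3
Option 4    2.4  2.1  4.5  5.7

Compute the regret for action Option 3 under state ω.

0.6

Best payoff under ω is 8.9.
Regret = 8.9 − 8.3 = 0.6.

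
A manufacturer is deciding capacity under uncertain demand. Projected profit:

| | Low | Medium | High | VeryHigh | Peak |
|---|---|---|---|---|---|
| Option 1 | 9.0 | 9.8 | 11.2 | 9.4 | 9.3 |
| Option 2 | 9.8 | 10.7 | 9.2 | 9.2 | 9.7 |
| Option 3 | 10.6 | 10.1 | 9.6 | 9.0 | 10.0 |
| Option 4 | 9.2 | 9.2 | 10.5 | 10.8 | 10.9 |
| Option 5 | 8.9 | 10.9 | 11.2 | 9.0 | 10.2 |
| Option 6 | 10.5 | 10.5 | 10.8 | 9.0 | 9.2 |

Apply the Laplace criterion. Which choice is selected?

Row averages: Option 1=9.74, Option 2=9.72, Option 3=9.86, Option 4=10.12, Option 5=10.04, Option 6=10
Highest average = 10.12 → Option 4.

Option 4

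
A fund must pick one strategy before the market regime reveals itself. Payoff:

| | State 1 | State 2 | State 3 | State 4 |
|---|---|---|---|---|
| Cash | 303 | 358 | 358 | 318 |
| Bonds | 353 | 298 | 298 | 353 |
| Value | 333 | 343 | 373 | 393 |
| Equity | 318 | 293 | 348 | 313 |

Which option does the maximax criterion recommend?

Row maxima: Cash=358, Bonds=353, Value=393, Equity=348
Best best-case = 393 → Value.

Value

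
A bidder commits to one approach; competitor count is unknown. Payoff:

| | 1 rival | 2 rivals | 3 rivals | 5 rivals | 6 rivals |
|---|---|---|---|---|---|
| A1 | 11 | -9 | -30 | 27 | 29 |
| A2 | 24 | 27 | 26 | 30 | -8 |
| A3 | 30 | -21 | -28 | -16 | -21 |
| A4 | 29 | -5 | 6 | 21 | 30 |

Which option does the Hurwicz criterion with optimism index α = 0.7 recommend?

A4

A1: 0.7·29 + 0.3·(-30) = 11.3
A2: 0.7·30 + 0.3·(-8) = 18.6
A3: 0.7·30 + 0.3·(-28) = 12.6
A4: 0.7·30 + 0.3·(-5) = 19.5
Highest Hurwicz score = 19.5 → A4.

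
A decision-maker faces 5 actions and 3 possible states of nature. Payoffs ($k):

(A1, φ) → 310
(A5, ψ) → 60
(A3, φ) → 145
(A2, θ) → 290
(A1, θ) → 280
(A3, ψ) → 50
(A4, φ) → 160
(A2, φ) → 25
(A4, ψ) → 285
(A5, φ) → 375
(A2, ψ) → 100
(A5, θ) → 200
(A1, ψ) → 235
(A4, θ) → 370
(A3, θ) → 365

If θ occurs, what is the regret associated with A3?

Best payoff under θ is 370.
Regret = 370 − 365 = 5.

5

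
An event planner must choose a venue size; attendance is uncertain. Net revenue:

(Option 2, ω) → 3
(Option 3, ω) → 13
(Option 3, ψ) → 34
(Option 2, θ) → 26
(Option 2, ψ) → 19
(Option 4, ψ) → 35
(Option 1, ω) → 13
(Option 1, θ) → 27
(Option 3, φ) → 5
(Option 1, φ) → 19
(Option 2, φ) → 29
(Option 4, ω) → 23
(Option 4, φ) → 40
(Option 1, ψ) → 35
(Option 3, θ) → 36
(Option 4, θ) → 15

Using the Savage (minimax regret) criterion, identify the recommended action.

Column bests: θ=36, φ=40, ψ=35, ω=23.
Option 1 regrets: 9, 21, 0, 10 → max 21
Option 2 regrets: 10, 11, 16, 20 → max 20
Option 3 regrets: 0, 35, 1, 10 → max 35
Option 4 regrets: 21, 0, 0, 0 → max 21
Smallest max regret = 20 → Option 2.

Option 2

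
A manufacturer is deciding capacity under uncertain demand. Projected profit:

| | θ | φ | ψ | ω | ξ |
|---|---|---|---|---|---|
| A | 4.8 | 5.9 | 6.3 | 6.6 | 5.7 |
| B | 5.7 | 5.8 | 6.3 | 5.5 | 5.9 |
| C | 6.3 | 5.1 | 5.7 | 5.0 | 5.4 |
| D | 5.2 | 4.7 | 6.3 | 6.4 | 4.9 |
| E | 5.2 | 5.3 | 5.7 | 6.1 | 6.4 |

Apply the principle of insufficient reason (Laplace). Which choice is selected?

Row averages: A=5.86, B=5.84, C=5.5, D=5.5, E=5.74
Highest average = 5.86 → A.

A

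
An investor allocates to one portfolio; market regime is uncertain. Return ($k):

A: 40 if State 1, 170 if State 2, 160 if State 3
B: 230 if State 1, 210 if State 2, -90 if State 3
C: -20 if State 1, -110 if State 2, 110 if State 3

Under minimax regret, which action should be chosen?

Column bests: State 1=230, State 2=210, State 3=160.
A regrets: 190, 40, 0 → max 190
B regrets: 0, 0, 250 → max 250
C regrets: 250, 320, 50 → max 320
Smallest max regret = 190 → A.

A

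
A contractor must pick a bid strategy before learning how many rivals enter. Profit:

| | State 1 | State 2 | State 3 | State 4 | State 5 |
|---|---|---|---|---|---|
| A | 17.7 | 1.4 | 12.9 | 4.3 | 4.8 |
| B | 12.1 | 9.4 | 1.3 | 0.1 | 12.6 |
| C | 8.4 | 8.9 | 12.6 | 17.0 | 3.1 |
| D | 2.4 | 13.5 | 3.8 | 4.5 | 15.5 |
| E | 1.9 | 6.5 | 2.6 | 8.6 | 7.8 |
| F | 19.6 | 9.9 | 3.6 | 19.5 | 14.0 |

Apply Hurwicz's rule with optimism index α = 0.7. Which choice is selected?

F

A: 0.7·17.7 + 0.3·1.4 = 12.81
B: 0.7·12.6 + 0.3·0.1 = 8.85
C: 0.7·17.0 + 0.3·3.1 = 12.83
D: 0.7·15.5 + 0.3·2.4 = 11.57
E: 0.7·8.6 + 0.3·1.9 = 6.59
F: 0.7·19.6 + 0.3·3.6 = 14.8
Highest Hurwicz score = 14.8 → F.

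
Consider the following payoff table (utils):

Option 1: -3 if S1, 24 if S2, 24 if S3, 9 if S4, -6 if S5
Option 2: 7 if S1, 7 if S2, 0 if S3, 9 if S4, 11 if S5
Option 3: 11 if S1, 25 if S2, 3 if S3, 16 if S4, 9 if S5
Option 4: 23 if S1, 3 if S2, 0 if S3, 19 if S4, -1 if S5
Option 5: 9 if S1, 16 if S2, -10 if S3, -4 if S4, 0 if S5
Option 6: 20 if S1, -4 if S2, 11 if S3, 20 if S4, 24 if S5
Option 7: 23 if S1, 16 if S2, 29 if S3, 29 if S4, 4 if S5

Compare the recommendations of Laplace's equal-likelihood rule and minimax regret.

Row averages: Option 1=9.6, Option 2=6.8, Option 3=12.8, Option 4=8.8, Option 5=2.2, Option 6=14.2, Option 7=20.2
Highest average = 20.2 → Option 7.
Column bests: S1=23, S2=25, S3=29, S4=29, S5=24.
Option 1 regrets: 26, 1, 5, 20, 30 → max 30
Option 2 regrets: 16, 18, 29, 20, 13 → max 29
Option 3 regrets: 12, 0, 26, 13, 15 → max 26
Option 4 regrets: 0, 22, 29, 10, 25 → max 29
Option 5 regrets: 14, 9, 39, 33, 24 → max 39
Option 6 regrets: 3, 29, 18, 9, 0 → max 29
Option 7 regrets: 0, 9, 0, 0, 20 → max 20
Smallest max regret = 20 → Option 7.

laplace → Option 7; minimax regret → Option 7 (agree)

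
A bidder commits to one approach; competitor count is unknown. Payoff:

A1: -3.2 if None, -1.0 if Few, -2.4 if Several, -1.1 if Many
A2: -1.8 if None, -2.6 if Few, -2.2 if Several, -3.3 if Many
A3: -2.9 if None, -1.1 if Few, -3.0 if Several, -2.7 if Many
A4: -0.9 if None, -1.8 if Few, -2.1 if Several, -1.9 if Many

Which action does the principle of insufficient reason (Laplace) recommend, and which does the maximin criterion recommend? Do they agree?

laplace → A4; maximin → A4 (agree)

Row averages: A1=-1.925, A2=-2.475, A3=-2.425, A4=-1.675
Highest average = -1.675 → A4.
Row minima: A1=-3.2, A2=-3.3, A3=-3.0, A4=-2.1
Best worst-case = -2.1 → A4.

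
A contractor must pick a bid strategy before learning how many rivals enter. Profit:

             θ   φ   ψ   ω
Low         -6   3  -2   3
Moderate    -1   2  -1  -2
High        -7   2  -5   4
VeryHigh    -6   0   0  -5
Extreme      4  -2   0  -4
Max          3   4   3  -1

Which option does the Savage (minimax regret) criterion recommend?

Column bests: θ=4, φ=4, ψ=3, ω=4.
Low regrets: 10, 1, 5, 1 → max 10
Moderate regrets: 5, 2, 4, 6 → max 6
High regrets: 11, 2, 8, 0 → max 11
VeryHigh regrets: 10, 4, 3, 9 → max 10
Extreme regrets: 0, 6, 3, 8 → max 8
Max regrets: 1, 0, 0, 5 → max 5
Smallest max regret = 5 → Max.

Max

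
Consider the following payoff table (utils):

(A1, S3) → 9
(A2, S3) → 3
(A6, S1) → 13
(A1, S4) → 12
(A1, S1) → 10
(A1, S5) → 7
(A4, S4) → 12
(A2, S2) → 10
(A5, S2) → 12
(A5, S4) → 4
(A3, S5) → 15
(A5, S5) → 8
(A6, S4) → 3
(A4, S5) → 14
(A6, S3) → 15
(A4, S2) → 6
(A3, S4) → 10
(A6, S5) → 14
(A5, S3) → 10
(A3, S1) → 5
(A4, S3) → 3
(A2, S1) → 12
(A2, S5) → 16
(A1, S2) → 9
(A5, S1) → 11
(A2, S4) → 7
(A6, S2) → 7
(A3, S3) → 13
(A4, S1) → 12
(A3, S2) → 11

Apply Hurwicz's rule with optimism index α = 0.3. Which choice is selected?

A1: 0.3·12 + 0.7·7 = 8.5
A2: 0.3·16 + 0.7·3 = 6.9
A3: 0.3·15 + 0.7·5 = 8
A4: 0.3·14 + 0.7·3 = 6.3
A5: 0.3·12 + 0.7·4 = 6.4
A6: 0.3·15 + 0.7·3 = 6.6
Highest Hurwicz score = 8.5 → A1.

A1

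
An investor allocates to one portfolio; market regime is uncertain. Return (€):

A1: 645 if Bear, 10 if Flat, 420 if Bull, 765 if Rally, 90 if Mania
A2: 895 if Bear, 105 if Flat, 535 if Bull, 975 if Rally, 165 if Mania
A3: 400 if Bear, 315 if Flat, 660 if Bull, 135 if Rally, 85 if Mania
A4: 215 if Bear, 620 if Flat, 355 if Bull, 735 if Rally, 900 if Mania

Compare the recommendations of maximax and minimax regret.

Row maxima: A1=765, A2=975, A3=660, A4=900
Best best-case = 975 → A2.
Column bests: Bear=895, Flat=620, Bull=660, Rally=975, Mania=900.
A1 regrets: 250, 610, 240, 210, 810 → max 810
A2 regrets: 0, 515, 125, 0, 735 → max 735
A3 regrets: 495, 305, 0, 840, 815 → max 840
A4 regrets: 680, 0, 305, 240, 0 → max 680
Smallest max regret = 680 → A4.

maximax → A2; minimax regret → A4 (disagree)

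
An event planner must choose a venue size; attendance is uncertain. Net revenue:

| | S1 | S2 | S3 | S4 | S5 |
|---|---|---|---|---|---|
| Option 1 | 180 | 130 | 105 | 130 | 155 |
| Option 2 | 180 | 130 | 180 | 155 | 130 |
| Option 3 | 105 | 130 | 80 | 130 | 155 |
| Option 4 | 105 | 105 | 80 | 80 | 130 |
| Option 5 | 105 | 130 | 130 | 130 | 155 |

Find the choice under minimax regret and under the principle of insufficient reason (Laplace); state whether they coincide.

Column bests: S1=180, S2=130, S3=180, S4=155, S5=155.
Option 1 regrets: 0, 0, 75, 25, 0 → max 75
Option 2 regrets: 0, 0, 0, 0, 25 → max 25
Option 3 regrets: 75, 0, 100, 25, 0 → max 100
Option 4 regrets: 75, 25, 100, 75, 25 → max 100
Option 5 regrets: 75, 0, 50, 25, 0 → max 75
Smallest max regret = 25 → Option 2.
Row averages: Option 1=140, Option 2=155, Option 3=120, Option 4=100, Option 5=130
Highest average = 155 → Option 2.

minimax regret → Option 2; laplace → Option 2 (agree)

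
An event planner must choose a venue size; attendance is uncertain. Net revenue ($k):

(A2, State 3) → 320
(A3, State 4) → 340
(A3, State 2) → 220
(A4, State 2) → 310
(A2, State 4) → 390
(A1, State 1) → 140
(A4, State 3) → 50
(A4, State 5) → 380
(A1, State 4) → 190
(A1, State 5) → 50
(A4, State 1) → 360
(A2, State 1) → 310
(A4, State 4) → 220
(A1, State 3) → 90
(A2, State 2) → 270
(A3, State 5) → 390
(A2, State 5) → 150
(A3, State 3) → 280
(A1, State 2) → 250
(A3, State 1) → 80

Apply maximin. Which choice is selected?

A2

Row minima: A1=50, A2=150, A3=80, A4=50
Best worst-case = 150 → A2.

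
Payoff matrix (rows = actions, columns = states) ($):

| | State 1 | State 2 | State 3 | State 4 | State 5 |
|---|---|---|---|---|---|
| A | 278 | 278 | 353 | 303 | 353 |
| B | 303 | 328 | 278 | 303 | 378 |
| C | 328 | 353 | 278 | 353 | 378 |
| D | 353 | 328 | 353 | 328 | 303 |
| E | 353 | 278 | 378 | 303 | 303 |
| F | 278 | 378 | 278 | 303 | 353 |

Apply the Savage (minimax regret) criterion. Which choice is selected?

Column bests: State 1=353, State 2=378, State 3=378, State 4=353, State 5=378.
A regrets: 75, 100, 25, 50, 25 → max 100
B regrets: 50, 50, 100, 50, 0 → max 100
C regrets: 25, 25, 100, 0, 0 → max 100
D regrets: 0, 50, 25, 25, 75 → max 75
E regrets: 0, 100, 0, 50, 75 → max 100
F regrets: 75, 0, 100, 50, 25 → max 100
Smallest max regret = 75 → D.

D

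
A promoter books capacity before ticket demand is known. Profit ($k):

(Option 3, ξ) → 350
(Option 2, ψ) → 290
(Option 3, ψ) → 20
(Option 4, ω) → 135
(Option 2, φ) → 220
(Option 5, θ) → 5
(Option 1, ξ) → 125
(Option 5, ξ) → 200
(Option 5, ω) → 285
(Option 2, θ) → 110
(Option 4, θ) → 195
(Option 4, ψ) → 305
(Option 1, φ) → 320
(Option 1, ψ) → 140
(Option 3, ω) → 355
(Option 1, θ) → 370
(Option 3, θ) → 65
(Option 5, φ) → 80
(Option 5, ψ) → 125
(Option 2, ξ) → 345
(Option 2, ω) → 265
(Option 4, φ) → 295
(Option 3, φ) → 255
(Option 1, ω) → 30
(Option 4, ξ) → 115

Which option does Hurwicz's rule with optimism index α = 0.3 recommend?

Option 1: 0.3·370 + 0.7·30 = 132
Option 2: 0.3·345 + 0.7·110 = 180.5
Option 3: 0.3·355 + 0.7·20 = 120.5
Option 4: 0.3·305 + 0.7·115 = 172
Option 5: 0.3·285 + 0.7·5 = 89
Highest Hurwicz score = 180.5 → Option 2.

Option 2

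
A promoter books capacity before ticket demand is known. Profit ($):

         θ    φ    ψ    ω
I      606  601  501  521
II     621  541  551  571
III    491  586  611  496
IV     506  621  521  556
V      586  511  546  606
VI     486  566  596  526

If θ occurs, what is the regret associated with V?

35

Best payoff under θ is 621.
Regret = 621 − 586 = 35.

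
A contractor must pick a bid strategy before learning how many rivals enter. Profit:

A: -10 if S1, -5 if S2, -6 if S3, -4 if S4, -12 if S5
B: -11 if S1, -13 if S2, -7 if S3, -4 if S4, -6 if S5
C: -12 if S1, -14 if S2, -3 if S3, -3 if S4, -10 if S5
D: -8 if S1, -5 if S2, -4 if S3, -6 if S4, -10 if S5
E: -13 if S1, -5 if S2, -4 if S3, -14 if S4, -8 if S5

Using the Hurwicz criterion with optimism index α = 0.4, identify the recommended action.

A: 0.4·(-4) + 0.6·(-12) = -8.8
B: 0.4·(-4) + 0.6·(-13) = -9.4
C: 0.4·(-3) + 0.6·(-14) = -9.6
D: 0.4·(-4) + 0.6·(-10) = -7.6
E: 0.4·(-4) + 0.6·(-14) = -10
Highest Hurwicz score = -7.6 → D.

D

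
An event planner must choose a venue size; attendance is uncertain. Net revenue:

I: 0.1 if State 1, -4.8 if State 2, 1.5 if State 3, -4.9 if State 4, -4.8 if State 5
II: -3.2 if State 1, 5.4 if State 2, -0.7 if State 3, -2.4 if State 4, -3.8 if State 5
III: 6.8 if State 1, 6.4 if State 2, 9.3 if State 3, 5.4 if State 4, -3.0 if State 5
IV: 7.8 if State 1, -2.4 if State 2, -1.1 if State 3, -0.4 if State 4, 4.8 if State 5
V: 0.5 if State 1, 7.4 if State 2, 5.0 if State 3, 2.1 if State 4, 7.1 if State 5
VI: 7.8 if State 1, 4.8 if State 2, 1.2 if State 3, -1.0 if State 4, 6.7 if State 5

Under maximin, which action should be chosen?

Row minima: I=-4.9, II=-3.8, III=-3.0, IV=-2.4, V=0.5, VI=-1.0
Best worst-case = 0.5 → V.

V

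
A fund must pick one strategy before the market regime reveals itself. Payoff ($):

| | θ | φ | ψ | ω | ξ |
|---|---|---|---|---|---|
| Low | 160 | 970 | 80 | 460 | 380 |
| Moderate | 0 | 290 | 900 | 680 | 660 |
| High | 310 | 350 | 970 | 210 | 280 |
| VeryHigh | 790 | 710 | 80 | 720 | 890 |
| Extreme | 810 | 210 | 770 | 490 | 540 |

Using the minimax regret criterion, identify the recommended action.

Column bests: θ=810, φ=970, ψ=970, ω=720, ξ=890.
Low regrets: 650, 0, 890, 260, 510 → max 890
Moderate regrets: 810, 680, 70, 40, 230 → max 810
High regrets: 500, 620, 0, 510, 610 → max 620
VeryHigh regrets: 20, 260, 890, 0, 0 → max 890
Extreme regrets: 0, 760, 200, 230, 350 → max 760
Smallest max regret = 620 → High.

High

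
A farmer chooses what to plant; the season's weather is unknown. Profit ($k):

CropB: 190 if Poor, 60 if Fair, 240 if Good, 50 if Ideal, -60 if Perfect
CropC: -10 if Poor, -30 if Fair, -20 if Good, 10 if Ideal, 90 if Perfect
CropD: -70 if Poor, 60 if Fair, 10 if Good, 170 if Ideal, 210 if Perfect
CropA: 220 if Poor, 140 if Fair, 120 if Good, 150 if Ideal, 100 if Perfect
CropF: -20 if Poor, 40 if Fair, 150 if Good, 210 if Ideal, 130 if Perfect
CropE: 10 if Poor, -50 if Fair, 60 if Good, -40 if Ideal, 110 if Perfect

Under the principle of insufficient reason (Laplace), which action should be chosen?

Row averages: CropB=96, CropC=8, CropD=76, CropA=146, CropF=102, CropE=18
Highest average = 146 → CropA.

CropA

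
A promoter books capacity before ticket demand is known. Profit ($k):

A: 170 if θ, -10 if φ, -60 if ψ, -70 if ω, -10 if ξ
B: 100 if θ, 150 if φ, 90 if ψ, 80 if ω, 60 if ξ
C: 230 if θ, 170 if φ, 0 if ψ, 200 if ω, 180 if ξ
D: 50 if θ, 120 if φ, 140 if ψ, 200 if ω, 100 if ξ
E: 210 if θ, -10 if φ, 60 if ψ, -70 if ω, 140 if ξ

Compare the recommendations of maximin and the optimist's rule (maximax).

maximin → B; maximax → C (disagree)

Row minima: A=-70, B=60, C=0, D=50, E=-70
Best worst-case = 60 → B.
Row maxima: A=170, B=150, C=230, D=200, E=210
Best best-case = 230 → C.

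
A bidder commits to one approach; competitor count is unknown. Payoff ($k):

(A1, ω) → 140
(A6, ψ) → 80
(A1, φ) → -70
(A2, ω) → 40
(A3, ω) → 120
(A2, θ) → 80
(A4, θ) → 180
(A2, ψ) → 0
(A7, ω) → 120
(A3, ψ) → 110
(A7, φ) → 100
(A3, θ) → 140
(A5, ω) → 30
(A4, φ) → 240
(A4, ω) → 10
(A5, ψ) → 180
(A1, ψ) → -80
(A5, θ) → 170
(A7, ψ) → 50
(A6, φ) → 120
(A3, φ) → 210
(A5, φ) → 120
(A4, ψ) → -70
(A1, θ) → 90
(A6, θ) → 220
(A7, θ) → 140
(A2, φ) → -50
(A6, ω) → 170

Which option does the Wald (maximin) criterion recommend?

A3

Row minima: A1=-80, A2=-50, A3=110, A4=-70, A5=30, A6=80, A7=50
Best worst-case = 110 → A3.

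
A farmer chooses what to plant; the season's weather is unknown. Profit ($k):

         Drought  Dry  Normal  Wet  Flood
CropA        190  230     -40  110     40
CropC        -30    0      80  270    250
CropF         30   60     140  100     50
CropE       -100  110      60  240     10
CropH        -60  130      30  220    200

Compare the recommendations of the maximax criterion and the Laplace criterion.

Row maxima: CropA=230, CropC=270, CropF=140, CropE=240, CropH=220
Best best-case = 270 → CropC.
Row averages: CropA=106, CropC=114, CropF=76, CropE=64, CropH=104
Highest average = 114 → CropC.

maximax → CropC; laplace → CropC (agree)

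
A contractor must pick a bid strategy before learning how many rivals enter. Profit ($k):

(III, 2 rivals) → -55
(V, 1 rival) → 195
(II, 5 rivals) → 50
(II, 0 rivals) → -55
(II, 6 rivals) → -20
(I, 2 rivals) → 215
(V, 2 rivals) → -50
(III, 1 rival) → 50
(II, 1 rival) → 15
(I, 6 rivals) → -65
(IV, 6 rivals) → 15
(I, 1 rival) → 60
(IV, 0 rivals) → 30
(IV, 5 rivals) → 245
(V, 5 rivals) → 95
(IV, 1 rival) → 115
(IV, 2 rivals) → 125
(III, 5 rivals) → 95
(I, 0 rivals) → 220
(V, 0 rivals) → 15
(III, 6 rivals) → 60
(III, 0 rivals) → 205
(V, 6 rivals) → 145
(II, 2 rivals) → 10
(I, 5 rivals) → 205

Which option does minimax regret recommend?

Column bests: 0 rivals=220, 1 rival=195, 2 rivals=215, 5 rivals=245, 6 rivals=145.
I regrets: 0, 135, 0, 40, 210 → max 210
II regrets: 275, 180, 205, 195, 165 → max 275
III regrets: 15, 145, 270, 150, 85 → max 270
IV regrets: 190, 80, 90, 0, 130 → max 190
V regrets: 205, 0, 265, 150, 0 → max 265
Smallest max regret = 190 → IV.

IV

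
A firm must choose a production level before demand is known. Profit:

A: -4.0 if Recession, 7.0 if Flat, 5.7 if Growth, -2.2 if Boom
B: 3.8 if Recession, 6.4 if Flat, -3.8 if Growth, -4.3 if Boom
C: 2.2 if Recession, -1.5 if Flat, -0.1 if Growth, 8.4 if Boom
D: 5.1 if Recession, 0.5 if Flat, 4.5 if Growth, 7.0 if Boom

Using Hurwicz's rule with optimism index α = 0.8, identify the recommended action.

C

A: 0.8·7.0 + 0.2·(-4.0) = 4.8
B: 0.8·6.4 + 0.2·(-4.3) = 4.26
C: 0.8·8.4 + 0.2·(-1.5) = 6.42
D: 0.8·7.0 + 0.2·0.5 = 5.7
Highest Hurwicz score = 6.42 → C.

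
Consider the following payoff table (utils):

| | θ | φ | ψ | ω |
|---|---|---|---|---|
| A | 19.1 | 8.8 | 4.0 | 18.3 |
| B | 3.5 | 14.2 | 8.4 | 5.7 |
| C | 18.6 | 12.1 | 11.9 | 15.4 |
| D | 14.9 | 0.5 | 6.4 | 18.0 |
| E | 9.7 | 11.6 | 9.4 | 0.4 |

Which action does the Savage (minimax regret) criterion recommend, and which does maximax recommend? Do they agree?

minimax regret → C; maximax → A (disagree)

Column bests: θ=19.1, φ=14.2, ψ=11.9, ω=18.3.
A regrets: 0.0, 5.4, 7.9, 0.0 → max 7.9
B regrets: 15.6, 0.0, 3.5, 12.6 → max 15.6
C regrets: 0.5, 2.1, 0.0, 2.9 → max 2.9
D regrets: 4.2, 13.7, 5.5, 0.3 → max 13.7
E regrets: 9.4, 2.6, 2.5, 17.9 → max 17.9
Smallest max regret = 2.9 → C.
Row maxima: A=19.1, B=14.2, C=18.6, D=18.0, E=11.6
Best best-case = 19.1 → A.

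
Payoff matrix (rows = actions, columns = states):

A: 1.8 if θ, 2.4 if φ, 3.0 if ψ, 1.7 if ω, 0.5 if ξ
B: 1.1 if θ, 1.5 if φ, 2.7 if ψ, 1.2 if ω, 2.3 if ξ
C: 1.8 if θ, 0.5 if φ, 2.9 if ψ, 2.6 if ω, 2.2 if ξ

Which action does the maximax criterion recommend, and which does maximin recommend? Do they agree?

maximax → A; maximin → B (disagree)

Row maxima: A=3.0, B=2.7, C=2.9
Best best-case = 3.0 → A.
Row minima: A=0.5, B=1.1, C=0.5
Best worst-case = 1.1 → B.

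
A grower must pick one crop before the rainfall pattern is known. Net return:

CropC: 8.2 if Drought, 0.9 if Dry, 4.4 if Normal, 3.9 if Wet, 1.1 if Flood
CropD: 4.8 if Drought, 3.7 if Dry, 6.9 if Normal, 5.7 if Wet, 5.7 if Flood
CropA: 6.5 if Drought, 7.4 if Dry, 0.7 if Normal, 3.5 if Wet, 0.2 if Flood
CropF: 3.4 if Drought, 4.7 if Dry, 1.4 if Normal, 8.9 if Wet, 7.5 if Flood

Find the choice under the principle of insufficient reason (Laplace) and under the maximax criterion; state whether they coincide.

laplace → CropD; maximax → CropF (disagree)

Row averages: CropC=3.7, CropD=5.36, CropA=3.66, CropF=5.18
Highest average = 5.36 → CropD.
Row maxima: CropC=8.2, CropD=6.9, CropA=7.4, CropF=8.9
Best best-case = 8.9 → CropF.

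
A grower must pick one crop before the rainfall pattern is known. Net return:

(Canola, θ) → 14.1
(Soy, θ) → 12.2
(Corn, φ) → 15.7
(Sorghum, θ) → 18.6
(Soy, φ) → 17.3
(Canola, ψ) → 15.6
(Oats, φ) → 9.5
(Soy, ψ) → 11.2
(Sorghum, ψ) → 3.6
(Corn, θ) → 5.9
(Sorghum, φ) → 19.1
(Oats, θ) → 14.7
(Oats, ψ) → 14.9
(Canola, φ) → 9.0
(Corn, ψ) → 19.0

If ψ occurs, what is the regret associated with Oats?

Best payoff under ψ is 19.0.
Regret = 19.0 − 14.9 = 4.1.

4.1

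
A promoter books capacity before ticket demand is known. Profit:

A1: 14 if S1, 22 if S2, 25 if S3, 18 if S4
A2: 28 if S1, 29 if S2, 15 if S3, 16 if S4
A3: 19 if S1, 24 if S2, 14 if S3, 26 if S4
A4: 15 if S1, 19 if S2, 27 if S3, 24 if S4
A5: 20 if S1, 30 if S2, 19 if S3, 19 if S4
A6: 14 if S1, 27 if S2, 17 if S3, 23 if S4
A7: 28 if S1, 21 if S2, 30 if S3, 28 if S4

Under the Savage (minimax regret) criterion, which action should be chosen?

A7

Column bests: S1=28, S2=30, S3=30, S4=28.
A1 regrets: 14, 8, 5, 10 → max 14
A2 regrets: 0, 1, 15, 12 → max 15
A3 regrets: 9, 6, 16, 2 → max 16
A4 regrets: 13, 11, 3, 4 → max 13
A5 regrets: 8, 0, 11, 9 → max 11
A6 regrets: 14, 3, 13, 5 → max 14
A7 regrets: 0, 9, 0, 0 → max 9
Smallest max regret = 9 → A7.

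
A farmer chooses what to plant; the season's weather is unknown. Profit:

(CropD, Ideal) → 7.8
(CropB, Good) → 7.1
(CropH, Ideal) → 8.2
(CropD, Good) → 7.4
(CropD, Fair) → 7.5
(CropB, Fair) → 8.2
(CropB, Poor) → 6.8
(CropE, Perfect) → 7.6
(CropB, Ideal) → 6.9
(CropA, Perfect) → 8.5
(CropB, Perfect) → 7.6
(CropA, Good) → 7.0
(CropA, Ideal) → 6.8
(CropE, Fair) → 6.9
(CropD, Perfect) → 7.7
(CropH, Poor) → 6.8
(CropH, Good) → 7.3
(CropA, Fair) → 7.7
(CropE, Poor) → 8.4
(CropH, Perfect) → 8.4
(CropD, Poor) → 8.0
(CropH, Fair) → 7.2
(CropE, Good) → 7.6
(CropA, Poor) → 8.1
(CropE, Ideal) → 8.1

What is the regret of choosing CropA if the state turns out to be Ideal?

Best payoff under Ideal is 8.2.
Regret = 8.2 − 6.8 = 1.4.

1.4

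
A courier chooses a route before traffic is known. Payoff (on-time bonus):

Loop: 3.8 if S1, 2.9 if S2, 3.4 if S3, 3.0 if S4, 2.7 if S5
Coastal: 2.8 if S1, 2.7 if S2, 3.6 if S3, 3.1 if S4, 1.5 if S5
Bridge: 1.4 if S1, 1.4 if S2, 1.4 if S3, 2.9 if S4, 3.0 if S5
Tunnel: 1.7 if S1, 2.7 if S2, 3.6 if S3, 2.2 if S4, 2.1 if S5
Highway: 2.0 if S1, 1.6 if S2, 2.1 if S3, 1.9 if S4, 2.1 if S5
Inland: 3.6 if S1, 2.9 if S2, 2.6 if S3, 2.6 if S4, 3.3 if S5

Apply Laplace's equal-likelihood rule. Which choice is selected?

Row averages: Loop=3.16, Coastal=2.74, Bridge=2.02, Tunnel=2.46, Highway=1.94, Inland=3
Highest average = 3.16 → Loop.

Loop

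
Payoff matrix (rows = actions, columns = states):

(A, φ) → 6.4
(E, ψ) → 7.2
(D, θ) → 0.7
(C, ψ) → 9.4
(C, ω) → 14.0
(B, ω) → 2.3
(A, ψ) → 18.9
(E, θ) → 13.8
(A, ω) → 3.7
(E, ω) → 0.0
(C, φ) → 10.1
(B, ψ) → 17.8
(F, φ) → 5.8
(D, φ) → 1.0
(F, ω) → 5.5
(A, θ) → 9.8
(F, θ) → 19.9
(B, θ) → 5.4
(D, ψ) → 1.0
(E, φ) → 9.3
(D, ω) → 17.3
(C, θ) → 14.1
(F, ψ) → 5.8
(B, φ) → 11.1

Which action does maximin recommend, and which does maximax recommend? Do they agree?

maximin → C; maximax → F (disagree)

Row minima: A=3.7, B=2.3, C=9.4, D=0.7, E=0.0, F=5.5
Best worst-case = 9.4 → C.
Row maxima: A=18.9, B=17.8, C=14.1, D=17.3, E=13.8, F=19.9
Best best-case = 19.9 → F.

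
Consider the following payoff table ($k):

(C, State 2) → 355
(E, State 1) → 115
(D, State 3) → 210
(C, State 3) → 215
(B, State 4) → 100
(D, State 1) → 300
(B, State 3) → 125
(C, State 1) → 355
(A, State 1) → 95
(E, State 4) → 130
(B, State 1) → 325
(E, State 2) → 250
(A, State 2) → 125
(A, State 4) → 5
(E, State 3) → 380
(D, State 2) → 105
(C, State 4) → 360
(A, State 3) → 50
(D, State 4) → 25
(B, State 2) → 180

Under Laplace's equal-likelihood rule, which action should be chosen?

C

Row averages: A=68.75, B=182.5, C=321.25, D=160, E=218.75
Highest average = 321.25 → C.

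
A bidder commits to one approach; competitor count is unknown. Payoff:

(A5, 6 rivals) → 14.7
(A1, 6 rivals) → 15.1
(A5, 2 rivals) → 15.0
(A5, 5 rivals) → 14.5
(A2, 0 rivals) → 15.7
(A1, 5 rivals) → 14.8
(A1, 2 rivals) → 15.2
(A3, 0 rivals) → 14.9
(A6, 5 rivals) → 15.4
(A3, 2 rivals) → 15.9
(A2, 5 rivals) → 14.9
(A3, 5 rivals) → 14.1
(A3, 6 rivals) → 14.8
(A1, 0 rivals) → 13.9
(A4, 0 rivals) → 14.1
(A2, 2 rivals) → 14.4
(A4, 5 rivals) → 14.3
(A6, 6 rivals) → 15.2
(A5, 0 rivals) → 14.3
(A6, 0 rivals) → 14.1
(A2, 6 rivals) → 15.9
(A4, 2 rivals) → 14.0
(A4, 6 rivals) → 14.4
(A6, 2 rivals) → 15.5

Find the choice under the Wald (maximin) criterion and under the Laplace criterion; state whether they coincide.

Row minima: A1=13.9, A2=14.4, A3=14.1, A4=14.0, A5=14.3, A6=14.1
Best worst-case = 14.4 → A2.
Row averages: A1=14.75, A2=15.225, A3=14.925, A4=14.2, A5=14.625, A6=15.05
Highest average = 15.225 → A2.

maximin → A2; laplace → A2 (agree)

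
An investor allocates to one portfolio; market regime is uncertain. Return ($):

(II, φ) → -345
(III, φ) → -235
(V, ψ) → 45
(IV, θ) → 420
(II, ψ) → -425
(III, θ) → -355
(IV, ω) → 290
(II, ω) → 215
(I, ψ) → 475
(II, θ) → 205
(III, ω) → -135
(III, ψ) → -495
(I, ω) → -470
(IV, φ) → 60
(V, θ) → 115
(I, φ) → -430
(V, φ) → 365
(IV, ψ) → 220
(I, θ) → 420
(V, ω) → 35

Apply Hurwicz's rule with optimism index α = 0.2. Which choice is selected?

IV

I: 0.2·475 + 0.8·(-470) = -281
II: 0.2·215 + 0.8·(-425) = -297
III: 0.2·(-135) + 0.8·(-495) = -423
IV: 0.2·420 + 0.8·60 = 132
V: 0.2·365 + 0.8·35 = 101
Highest Hurwicz score = 132 → IV.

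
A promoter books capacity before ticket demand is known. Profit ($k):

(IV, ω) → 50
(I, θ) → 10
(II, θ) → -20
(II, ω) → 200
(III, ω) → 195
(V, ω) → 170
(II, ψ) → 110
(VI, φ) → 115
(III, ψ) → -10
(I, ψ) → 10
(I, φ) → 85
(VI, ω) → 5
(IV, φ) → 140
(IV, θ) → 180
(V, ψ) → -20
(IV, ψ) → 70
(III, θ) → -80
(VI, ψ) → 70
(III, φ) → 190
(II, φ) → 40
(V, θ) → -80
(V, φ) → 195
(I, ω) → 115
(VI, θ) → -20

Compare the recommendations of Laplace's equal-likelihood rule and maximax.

Row averages: I=55, II=82.5, III=73.75, IV=110, V=66.25, VI=42.5
Highest average = 110 → IV.
Row maxima: I=115, II=200, III=195, IV=180, V=195, VI=115
Best best-case = 200 → II.

laplace → IV; maximax → II (disagree)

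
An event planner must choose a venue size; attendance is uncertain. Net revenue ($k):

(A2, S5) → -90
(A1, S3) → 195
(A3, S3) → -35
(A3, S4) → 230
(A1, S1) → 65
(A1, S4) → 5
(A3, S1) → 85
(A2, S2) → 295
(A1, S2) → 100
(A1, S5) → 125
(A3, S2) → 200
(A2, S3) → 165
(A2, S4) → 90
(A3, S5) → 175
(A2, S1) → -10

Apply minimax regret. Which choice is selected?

Column bests: S1=85, S2=295, S3=195, S4=230, S5=175.
A1 regrets: 20, 195, 0, 225, 50 → max 225
A2 regrets: 95, 0, 30, 140, 265 → max 265
A3 regrets: 0, 95, 230, 0, 0 → max 230
Smallest max regret = 225 → A1.

A1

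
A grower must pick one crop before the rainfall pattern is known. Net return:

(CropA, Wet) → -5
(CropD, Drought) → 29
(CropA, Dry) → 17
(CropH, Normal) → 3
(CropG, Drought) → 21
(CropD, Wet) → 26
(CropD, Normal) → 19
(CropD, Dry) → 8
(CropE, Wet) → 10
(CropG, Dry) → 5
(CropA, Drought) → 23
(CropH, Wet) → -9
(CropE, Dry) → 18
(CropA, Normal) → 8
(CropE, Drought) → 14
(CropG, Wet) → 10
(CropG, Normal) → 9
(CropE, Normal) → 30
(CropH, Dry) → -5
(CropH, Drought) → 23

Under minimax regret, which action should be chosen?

CropD

Column bests: Drought=29, Dry=18, Normal=30, Wet=26.
CropG regrets: 8, 13, 21, 16 → max 21
CropA regrets: 6, 1, 22, 31 → max 31
CropE regrets: 15, 0, 0, 16 → max 16
CropH regrets: 6, 23, 27, 35 → max 35
CropD regrets: 0, 10, 11, 0 → max 11
Smallest max regret = 11 → CropD.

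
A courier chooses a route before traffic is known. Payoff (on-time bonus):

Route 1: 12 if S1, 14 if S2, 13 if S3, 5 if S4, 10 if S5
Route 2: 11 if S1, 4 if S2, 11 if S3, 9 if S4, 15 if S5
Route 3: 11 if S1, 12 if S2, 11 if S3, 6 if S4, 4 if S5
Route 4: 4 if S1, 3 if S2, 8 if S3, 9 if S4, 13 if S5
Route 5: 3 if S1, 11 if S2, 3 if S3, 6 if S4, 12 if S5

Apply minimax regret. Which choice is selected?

Column bests: S1=12, S2=14, S3=13, S4=9, S5=15.
Route 1 regrets: 0, 0, 0, 4, 5 → max 5
Route 2 regrets: 1, 10, 2, 0, 0 → max 10
Route 3 regrets: 1, 2, 2, 3, 11 → max 11
Route 4 regrets: 8, 11, 5, 0, 2 → max 11
Route 5 regrets: 9, 3, 10, 3, 3 → max 10
Smallest max regret = 5 → Route 1.

Route 1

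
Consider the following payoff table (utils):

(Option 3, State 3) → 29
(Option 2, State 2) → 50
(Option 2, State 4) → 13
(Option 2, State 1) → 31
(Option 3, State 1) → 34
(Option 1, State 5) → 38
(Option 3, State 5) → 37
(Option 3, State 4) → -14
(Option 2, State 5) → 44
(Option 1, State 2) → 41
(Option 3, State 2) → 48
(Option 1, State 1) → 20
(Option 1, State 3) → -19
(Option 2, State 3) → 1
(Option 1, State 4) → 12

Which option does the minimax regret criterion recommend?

Option 3

Column bests: State 1=34, State 2=50, State 3=29, State 4=13, State 5=44.
Option 1 regrets: 14, 9, 48, 1, 6 → max 48
Option 2 regrets: 3, 0, 28, 0, 0 → max 28
Option 3 regrets: 0, 2, 0, 27, 7 → max 27
Smallest max regret = 27 → Option 3.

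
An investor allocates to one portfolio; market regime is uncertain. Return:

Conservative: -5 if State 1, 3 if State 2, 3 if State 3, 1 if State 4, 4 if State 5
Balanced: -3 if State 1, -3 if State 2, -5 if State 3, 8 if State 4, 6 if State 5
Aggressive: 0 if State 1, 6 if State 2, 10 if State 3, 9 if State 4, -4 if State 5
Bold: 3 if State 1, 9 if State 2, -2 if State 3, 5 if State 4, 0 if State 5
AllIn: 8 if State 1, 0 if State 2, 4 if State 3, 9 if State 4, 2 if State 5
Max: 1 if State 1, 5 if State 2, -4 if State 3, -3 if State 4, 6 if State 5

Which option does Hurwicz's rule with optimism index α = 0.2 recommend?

AllIn

Conservative: 0.2·4 + 0.8·(-5) = -3.2
Balanced: 0.2·8 + 0.8·(-5) = -2.4
Aggressive: 0.2·10 + 0.8·(-4) = -1.2
Bold: 0.2·9 + 0.8·(-2) = 0.2
AllIn: 0.2·9 + 0.8·0 = 1.8
Max: 0.2·6 + 0.8·(-4) = -2
Highest Hurwicz score = 1.8 → AllIn.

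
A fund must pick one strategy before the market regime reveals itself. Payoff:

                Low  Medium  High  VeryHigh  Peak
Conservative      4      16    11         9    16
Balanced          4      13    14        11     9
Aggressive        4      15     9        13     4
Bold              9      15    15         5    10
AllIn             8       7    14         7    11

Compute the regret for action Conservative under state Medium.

0

Best payoff under Medium is 16.
Regret = 16 − 16 = 0.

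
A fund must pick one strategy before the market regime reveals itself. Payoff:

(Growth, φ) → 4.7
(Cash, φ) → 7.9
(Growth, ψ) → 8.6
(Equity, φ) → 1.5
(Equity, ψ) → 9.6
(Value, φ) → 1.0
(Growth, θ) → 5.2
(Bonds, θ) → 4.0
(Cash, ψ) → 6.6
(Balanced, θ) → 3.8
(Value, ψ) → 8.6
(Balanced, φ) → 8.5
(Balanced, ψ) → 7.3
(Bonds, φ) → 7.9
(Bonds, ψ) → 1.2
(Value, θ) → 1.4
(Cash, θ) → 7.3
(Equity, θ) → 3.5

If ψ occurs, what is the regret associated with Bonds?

8.4

Best payoff under ψ is 9.6.
Regret = 9.6 − 1.2 = 8.4.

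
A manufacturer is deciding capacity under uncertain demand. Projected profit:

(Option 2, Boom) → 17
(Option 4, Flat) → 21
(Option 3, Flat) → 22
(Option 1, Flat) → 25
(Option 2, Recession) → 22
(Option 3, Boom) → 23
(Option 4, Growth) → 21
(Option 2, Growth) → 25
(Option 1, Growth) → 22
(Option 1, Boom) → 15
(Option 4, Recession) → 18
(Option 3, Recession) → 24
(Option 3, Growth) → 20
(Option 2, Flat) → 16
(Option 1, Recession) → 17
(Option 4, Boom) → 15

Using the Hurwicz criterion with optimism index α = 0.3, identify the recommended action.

Option 1: 0.3·25 + 0.7·15 = 18
Option 2: 0.3·25 + 0.7·16 = 18.7
Option 3: 0.3·24 + 0.7·20 = 21.2
Option 4: 0.3·21 + 0.7·15 = 16.8
Highest Hurwicz score = 21.2 → Option 3.

Option 3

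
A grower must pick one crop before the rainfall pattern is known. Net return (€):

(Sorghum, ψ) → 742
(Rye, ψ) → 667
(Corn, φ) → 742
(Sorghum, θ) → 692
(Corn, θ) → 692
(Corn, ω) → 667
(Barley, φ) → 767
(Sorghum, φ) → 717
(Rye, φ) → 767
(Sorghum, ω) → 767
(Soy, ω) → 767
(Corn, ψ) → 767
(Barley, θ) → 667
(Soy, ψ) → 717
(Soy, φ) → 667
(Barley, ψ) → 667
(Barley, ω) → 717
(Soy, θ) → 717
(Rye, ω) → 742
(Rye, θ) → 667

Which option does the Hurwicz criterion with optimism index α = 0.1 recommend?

Sorghum

Sorghum: 0.1·767 + 0.9·692 = 699.5
Rye: 0.1·767 + 0.9·667 = 677
Corn: 0.1·767 + 0.9·667 = 677
Soy: 0.1·767 + 0.9·667 = 677
Barley: 0.1·767 + 0.9·667 = 677
Highest Hurwicz score = 699.5 → Sorghum.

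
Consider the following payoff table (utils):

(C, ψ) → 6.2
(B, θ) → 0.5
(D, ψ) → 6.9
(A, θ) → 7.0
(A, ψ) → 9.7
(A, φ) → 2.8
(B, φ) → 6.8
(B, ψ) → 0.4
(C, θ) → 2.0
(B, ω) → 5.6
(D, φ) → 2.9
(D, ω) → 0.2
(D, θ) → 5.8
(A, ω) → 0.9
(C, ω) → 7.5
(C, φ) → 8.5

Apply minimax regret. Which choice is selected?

C

Column bests: θ=7.0, φ=8.5, ψ=9.7, ω=7.5.
A regrets: 0.0, 5.7, 0.0, 6.6 → max 6.6
B regrets: 6.5, 1.7, 9.3, 1.9 → max 9.3
C regrets: 5.0, 0.0, 3.5, 0.0 → max 5.0
D regrets: 1.2, 5.6, 2.8, 7.3 → max 7.3
Smallest max regret = 5.0 → C.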